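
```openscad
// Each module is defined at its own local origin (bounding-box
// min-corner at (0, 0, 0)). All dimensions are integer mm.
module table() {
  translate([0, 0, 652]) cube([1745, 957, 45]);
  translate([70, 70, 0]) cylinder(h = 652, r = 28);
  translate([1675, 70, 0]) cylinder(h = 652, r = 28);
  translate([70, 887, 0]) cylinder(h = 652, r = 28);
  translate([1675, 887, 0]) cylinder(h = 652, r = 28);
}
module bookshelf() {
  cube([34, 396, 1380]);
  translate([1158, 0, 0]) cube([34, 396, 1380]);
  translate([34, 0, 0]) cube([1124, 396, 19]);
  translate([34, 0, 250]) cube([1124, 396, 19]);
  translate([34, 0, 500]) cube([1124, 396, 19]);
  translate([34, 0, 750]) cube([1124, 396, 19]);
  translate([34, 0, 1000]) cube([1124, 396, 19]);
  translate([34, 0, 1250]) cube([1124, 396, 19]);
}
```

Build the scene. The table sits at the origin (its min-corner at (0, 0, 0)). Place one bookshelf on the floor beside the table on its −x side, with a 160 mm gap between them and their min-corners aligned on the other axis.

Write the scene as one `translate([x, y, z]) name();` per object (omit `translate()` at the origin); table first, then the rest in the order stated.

table();
translate([-1352, 0, 0]) bookshelf();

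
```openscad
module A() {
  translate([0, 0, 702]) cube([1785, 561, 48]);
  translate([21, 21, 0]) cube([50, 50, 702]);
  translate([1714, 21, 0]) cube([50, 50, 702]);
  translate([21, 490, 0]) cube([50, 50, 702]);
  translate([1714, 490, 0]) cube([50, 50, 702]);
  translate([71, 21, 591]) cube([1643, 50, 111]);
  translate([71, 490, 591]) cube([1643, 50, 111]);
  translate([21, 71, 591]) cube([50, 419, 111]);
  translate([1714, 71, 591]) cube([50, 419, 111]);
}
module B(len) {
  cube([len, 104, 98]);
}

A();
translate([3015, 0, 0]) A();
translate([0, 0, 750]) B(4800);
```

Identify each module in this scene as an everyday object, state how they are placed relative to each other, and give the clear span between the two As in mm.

Second table starts at x = 3015; first ends at x = 1785; clear span = 3015 − 1785 = 1230 mm.

A is a table. B is a beam. A beam spans the tops of two tables. The clear span between the two tables is 1230 mm.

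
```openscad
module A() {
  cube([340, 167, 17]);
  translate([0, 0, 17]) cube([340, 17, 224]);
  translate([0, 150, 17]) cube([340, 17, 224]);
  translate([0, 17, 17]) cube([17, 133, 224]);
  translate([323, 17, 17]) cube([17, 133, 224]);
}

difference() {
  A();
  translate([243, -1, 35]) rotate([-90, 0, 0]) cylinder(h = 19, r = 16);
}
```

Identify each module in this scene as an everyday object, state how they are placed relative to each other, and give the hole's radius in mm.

The subtracted cylinder has r = 16 mm.

A is an open box. The open box has a circular hole through its front wall. The hole's radius is 16 mm.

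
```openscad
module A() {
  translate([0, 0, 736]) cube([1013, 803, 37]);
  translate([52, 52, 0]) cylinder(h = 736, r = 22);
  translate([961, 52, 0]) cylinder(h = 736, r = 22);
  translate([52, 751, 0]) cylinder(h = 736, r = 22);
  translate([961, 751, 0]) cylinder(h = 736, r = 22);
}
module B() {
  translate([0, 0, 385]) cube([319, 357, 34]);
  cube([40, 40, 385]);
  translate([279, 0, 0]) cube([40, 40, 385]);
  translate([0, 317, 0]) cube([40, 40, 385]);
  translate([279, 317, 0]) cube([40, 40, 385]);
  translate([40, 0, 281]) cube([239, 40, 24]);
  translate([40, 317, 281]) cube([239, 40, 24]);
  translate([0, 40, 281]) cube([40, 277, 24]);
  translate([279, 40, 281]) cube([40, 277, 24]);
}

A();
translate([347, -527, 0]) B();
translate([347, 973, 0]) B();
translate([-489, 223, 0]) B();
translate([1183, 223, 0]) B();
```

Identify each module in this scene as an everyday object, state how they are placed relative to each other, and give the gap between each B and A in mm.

A is a table. B is a stool. Four stools sit around the table at the −y, +y, −x, +x sides. The gap between each stool and the table is 170 mm.

Each stool's nearest face is 170 mm from the table's bounding box.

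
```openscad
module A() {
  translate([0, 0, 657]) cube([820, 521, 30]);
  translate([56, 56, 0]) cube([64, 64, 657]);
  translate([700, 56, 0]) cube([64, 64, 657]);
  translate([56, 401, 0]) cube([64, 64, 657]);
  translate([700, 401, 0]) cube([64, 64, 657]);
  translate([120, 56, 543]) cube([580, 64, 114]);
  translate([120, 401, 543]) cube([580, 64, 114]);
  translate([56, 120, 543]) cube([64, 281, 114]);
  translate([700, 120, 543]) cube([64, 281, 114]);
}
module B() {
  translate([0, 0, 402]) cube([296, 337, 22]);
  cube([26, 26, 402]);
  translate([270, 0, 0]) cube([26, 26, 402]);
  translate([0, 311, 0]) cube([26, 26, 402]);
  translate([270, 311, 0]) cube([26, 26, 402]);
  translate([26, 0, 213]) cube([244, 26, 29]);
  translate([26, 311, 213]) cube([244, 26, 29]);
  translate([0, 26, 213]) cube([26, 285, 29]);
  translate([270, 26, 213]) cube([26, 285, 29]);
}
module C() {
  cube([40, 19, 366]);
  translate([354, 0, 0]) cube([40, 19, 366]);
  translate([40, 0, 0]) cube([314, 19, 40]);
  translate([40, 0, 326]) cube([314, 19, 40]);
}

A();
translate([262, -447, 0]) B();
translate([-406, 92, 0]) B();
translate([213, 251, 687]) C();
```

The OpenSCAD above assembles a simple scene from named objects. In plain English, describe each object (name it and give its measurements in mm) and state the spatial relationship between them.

A is a table with a 820×521 mm rectangular top, 30 mm thick, top surface at z = 687 mm, supported by four 64×64 mm square legs, each inset 56 mm from the nearest pair of top edges, running from the floor. Four apron rails, 64 mm thick and 114 mm tall, run between adjacent legs with their top edges flush with the underside of the top and their outer faces flush with the legs' outer faces.

B is a four-legged stool. The seat is 296×337 mm, 22 mm thick, top at z = 424 mm. It stands on four square legs, each 26×26 mm in cross-section, from z = 0 to the seat underside, each flush with a corner of the seat. Four stretchers, 26 mm wide and 29 mm tall, connect adjacent legs with their undersides at z = 213 mm, each running between the inner faces of the legs it joins and aligned with the legs' outer faces on the other axis.

C is a picture frame with a 314×286 mm rectangular opening (x by z) and a uniform 40 mm border on every side. Frame depth is 19 mm along y. It is built from two vertical stiles running the full outside height and two horizontal rails spanning the gap between the stiles.

Two stools sit around the table at the −y, −x sides. The picture frame is on top of the table, centred.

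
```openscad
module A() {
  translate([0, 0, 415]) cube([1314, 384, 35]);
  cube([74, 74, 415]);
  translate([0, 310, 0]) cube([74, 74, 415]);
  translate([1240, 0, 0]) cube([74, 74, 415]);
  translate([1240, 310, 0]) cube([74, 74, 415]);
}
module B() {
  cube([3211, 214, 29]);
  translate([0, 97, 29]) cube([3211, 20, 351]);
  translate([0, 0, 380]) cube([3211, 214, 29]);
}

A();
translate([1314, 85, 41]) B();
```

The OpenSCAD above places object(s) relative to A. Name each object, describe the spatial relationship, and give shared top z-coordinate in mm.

A is a bench. B is an I-beam. The I-beam is beside the bench with their tops flush at z = 450. The shared top z-coordinate is 450 mm.

Both tops at z = 450 mm.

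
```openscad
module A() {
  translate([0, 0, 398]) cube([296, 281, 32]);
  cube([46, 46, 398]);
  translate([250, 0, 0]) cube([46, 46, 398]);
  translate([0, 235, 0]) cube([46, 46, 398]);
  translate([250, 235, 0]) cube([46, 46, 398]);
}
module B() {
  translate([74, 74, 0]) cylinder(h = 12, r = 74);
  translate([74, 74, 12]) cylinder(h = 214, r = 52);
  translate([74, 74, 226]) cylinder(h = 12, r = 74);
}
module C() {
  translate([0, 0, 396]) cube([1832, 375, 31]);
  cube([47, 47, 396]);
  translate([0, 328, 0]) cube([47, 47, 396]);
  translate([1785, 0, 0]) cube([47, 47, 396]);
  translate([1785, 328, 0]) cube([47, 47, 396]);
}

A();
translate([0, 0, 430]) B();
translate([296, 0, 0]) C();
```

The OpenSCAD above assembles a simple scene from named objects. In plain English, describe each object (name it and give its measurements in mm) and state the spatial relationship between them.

A is a four-legged stool. The seat is a 296×281×32 mm slab whose top surface is at z = 430 mm; four square legs, each 46×46 mm in cross-section, run from the floor (z = 0) to the underside of the seat, each flush with a corner of the seat.

B is a spool: two coaxial disc flanges of radius 74 mm and thickness 12 mm, joined by a core cylinder of radius 52 mm and height 214 mm. The lower flange rests on z = 0 and the three cylinders share a vertical axis.

C is a bench: a 1832×375 mm seat slab, 31 mm thick, top at z = 427 mm, on four 47×47 mm square legs flush with the seat corners and standing on z = 0.

The spool is on top of the stool. The bench is against the stool's +x side, with their −y faces flush.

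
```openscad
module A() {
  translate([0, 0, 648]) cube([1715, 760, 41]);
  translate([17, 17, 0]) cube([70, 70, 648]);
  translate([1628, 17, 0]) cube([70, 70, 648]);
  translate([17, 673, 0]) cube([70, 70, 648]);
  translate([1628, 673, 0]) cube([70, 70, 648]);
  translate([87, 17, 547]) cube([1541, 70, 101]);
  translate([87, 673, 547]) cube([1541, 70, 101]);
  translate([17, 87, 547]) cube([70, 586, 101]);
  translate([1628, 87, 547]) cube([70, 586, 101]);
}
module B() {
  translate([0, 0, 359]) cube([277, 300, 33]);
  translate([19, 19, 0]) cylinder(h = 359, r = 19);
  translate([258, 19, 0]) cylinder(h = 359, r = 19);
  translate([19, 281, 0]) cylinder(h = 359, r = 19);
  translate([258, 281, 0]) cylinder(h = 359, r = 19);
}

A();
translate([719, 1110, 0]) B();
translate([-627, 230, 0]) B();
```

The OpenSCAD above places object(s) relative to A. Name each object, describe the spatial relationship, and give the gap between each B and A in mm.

Each stool's nearest face is 350 mm from the table's bounding box.

A is a table. B is a stool. Two stools sit around the table at the +y, −x sides. The gap between each stool and the table is 350 mm.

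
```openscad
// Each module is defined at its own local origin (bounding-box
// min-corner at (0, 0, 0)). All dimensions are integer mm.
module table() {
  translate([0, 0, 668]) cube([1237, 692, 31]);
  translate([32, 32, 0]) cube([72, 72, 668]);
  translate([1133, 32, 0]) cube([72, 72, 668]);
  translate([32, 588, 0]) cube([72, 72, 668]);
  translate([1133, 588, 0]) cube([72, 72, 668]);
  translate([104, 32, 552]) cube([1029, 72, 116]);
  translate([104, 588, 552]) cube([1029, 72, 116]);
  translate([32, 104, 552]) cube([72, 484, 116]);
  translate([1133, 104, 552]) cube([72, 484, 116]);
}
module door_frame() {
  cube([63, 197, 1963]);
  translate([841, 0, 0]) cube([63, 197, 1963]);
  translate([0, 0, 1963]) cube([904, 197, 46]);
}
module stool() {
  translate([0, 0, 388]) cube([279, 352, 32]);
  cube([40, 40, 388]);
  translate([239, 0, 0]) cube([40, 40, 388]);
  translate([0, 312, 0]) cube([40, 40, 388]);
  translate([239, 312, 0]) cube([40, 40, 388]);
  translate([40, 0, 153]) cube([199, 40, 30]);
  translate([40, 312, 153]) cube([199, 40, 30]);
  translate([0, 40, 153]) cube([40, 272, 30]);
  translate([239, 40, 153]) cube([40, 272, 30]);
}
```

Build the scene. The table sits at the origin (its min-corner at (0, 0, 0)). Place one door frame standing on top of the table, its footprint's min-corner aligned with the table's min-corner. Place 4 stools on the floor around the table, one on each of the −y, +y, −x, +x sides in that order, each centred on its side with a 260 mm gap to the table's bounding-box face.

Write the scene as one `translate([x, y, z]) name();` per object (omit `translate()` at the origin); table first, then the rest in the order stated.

table();
translate([0, 0, 699]) door_frame();
translate([479, -612, 0]) stool();
translate([479, 952, 0]) stool();
translate([-539, 170, 0]) stool();
translate([1497, 170, 0]) stool();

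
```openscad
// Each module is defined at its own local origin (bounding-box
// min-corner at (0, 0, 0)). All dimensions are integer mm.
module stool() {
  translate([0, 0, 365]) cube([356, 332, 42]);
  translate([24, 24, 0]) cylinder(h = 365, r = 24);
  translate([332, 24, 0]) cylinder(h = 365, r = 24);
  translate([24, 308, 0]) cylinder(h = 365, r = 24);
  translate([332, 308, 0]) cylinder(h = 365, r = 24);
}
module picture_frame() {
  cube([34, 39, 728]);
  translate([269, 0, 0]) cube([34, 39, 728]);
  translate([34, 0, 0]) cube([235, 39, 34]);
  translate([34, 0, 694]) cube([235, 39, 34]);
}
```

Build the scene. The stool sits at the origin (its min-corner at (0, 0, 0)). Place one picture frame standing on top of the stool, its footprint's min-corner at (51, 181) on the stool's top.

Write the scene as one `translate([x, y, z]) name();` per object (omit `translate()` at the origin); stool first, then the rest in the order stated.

stool();
translate([51, 181, 407]) picture_frame();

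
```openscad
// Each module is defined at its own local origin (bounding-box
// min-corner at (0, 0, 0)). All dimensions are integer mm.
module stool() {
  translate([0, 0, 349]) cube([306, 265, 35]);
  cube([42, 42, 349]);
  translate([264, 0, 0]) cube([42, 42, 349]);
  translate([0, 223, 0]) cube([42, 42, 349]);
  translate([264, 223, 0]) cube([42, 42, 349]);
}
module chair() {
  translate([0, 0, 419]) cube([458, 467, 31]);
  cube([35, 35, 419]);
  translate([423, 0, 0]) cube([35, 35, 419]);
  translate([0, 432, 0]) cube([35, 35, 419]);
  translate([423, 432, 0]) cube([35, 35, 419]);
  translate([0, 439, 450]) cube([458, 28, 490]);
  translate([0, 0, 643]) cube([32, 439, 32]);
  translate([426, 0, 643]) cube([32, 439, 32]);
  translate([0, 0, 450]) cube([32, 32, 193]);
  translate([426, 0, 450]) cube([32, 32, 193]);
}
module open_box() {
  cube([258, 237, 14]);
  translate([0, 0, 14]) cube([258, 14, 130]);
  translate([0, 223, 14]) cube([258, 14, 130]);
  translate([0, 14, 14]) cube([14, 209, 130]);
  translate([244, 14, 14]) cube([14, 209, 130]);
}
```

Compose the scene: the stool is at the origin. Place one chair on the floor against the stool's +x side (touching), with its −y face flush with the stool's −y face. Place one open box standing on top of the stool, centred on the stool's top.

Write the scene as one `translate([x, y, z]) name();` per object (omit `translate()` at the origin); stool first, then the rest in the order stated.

stool();
translate([306, 0, 0]) chair();
translate([24, 14, 384]) open_box();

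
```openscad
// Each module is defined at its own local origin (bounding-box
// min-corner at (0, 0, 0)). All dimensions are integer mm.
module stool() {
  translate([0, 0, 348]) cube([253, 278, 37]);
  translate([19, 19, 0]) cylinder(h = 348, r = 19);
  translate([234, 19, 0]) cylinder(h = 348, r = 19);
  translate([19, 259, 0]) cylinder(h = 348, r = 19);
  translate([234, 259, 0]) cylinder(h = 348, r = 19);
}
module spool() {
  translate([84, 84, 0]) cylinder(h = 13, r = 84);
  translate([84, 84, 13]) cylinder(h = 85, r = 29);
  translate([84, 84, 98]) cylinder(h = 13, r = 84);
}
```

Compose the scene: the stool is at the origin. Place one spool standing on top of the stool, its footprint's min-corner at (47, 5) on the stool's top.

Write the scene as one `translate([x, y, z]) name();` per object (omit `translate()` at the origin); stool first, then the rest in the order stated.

stool();
translate([47, 5, 385]) spool();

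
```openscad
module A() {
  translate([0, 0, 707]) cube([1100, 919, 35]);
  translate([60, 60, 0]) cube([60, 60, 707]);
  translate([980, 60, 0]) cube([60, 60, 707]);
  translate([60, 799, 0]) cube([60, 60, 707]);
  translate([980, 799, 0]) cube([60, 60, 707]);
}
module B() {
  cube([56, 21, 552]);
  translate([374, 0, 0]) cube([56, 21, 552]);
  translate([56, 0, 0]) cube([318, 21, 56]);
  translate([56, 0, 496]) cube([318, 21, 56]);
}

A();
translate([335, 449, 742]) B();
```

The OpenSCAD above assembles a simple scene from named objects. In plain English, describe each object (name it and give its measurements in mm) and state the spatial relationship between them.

A is a table: top 1100 mm (x) × 919 mm (y), 35 mm thick, upper face at z = 742 mm, on four 60×60 mm square legs, each inset 60 mm from the nearest pair of top edges, running from z = 0 to the bottom of the top.

B is a picture frame with a 318×440 mm rectangular opening (x by z) and a uniform 56 mm border on every side. Frame depth is 21 mm along y. It is built from two vertical stiles running the full outside height and two horizontal rails spanning the gap between the stiles.

The picture frame is on top of the table, centred.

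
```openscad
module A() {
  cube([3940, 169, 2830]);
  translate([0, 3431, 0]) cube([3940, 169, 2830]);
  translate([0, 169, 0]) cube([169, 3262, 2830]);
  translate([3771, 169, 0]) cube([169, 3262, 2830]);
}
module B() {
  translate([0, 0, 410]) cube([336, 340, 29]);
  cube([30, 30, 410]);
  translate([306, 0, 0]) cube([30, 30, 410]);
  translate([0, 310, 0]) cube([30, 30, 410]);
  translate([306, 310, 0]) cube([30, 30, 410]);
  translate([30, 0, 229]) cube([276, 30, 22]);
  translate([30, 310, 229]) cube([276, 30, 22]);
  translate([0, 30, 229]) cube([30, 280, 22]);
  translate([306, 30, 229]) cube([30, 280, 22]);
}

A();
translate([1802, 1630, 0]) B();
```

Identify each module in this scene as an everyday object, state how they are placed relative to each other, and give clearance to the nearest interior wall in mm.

Clearances: x = 1633, y = 1461; minimum 1461 mm.

A is a house frame. B is a stool. The stool sits inside the house frame, centred. The clearance to the nearest interior wall is 1461 mm.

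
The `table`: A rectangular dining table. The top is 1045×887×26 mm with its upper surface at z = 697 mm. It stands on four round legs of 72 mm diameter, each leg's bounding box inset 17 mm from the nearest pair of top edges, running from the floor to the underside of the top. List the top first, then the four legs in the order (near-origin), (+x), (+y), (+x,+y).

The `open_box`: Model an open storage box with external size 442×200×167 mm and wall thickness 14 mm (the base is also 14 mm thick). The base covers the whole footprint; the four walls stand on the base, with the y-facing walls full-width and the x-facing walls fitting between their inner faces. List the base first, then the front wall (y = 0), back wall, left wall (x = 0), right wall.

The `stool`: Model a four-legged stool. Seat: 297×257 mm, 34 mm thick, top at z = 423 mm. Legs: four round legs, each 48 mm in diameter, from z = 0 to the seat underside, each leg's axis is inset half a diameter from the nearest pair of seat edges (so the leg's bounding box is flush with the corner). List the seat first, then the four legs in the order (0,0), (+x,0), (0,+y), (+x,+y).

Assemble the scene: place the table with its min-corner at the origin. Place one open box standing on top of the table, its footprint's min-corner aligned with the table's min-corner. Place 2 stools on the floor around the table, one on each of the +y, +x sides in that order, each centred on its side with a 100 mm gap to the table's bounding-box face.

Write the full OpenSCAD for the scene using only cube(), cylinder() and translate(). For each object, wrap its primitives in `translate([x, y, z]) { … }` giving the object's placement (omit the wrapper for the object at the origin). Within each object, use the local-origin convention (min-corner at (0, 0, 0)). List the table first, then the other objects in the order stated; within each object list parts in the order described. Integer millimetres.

translate([0, 0, 671]) cube([1045, 887, 26]);
translate([53, 53, 0]) cylinder(h = 671, r = 36);
translate([992, 53, 0]) cylinder(h = 671, r = 36);
translate([53, 834, 0]) cylinder(h = 671, r = 36);
translate([992, 834, 0]) cylinder(h = 671, r = 36);
translate([0, 0, 697]) {
  cube([442, 200, 14]);
  translate([0, 0, 14]) cube([442, 14, 153]);
  translate([0, 186, 14]) cube([442, 14, 153]);
  translate([0, 14, 14]) cube([14, 172, 153]);
  translate([428, 14, 14]) cube([14, 172, 153]);
}
translate([374, 987, 0]) {
  translate([0, 0, 389]) cube([297, 257, 34]);
  translate([24, 24, 0]) cylinder(h = 389, r = 24);
  translate([273, 24, 0]) cylinder(h = 389, r = 24);
  translate([24, 233, 0]) cylinder(h = 389, r = 24);
  translate([273, 233, 0]) cylinder(h = 389, r = 24);
}
translate([1145, 315, 0]) {
  translate([0, 0, 389]) cube([297, 257, 34]);
  translate([24, 24, 0]) cylinder(h = 389, r = 24);
  translate([273, 24, 0]) cylinder(h = 389, r = 24);
  translate([24, 233, 0]) cylinder(h = 389, r = 24);
  translate([273, 233, 0]) cylinder(h = 389, r = 24);
}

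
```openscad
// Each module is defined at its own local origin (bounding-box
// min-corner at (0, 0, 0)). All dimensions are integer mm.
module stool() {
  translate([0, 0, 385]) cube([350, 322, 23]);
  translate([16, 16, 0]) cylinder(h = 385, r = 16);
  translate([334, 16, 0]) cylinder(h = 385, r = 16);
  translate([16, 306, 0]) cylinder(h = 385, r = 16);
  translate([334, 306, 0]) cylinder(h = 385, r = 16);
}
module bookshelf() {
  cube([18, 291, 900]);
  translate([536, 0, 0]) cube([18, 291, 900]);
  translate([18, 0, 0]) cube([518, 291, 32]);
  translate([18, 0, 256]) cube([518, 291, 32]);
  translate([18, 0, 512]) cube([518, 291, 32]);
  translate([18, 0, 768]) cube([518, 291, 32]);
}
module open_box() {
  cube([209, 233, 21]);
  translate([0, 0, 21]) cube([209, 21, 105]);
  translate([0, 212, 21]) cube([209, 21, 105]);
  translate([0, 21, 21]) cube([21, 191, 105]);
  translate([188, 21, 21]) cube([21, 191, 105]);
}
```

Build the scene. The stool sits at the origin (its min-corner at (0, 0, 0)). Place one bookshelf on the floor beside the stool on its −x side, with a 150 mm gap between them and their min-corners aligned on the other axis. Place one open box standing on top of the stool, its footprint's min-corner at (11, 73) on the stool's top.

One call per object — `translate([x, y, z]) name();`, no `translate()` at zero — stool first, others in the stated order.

stool();
translate([-704, 0, 0]) bookshelf();
translate([11, 73, 408]) open_box();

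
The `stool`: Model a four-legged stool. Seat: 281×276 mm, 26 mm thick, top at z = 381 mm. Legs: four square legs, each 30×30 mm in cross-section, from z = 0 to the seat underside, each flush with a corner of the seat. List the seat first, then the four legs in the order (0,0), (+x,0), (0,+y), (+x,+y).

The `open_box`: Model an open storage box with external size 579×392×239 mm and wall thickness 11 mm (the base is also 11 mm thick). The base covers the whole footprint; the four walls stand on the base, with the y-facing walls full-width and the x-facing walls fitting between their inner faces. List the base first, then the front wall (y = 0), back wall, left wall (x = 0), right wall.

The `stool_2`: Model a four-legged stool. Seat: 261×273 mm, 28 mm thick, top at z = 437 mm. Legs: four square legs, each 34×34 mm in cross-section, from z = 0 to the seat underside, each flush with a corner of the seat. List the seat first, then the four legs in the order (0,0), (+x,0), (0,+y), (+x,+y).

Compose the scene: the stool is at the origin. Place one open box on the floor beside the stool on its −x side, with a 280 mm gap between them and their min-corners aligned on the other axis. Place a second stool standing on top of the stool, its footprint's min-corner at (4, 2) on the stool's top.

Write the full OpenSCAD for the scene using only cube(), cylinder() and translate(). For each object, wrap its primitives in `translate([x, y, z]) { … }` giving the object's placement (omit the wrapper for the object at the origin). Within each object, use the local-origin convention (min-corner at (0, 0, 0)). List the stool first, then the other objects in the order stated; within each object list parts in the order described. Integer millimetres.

translate([0, 0, 355]) cube([281, 276, 26]);
cube([30, 30, 355]);
translate([251, 0, 0]) cube([30, 30, 355]);
translate([0, 246, 0]) cube([30, 30, 355]);
translate([251, 246, 0]) cube([30, 30, 355]);
translate([-859, 0, 0]) {
  cube([579, 392, 11]);
  translate([0, 0, 11]) cube([579, 11, 228]);
  translate([0, 381, 11]) cube([579, 11, 228]);
  translate([0, 11, 11]) cube([11, 370, 228]);
  translate([568, 11, 11]) cube([11, 370, 228]);
}
translate([4, 2, 381]) {
  translate([0, 0, 409]) cube([261, 273, 28]);
  cube([34, 34, 409]);
  translate([227, 0, 0]) cube([34, 34, 409]);
  translate([0, 239, 0]) cube([34, 34, 409]);
  translate([227, 239, 0]) cube([34, 34, 409]);
}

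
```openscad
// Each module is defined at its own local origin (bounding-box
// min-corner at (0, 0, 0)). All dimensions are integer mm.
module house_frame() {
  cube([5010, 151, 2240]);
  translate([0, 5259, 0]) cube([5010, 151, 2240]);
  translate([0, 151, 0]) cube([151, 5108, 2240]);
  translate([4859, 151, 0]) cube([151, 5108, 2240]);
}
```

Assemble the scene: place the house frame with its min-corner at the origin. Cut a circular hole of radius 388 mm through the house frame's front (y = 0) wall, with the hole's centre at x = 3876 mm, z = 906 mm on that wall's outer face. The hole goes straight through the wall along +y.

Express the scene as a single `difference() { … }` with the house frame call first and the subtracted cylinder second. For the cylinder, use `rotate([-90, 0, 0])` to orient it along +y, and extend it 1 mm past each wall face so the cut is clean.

difference() {
  house_frame();
  translate([3876, -1, 906]) rotate([-90, 0, 0]) cylinder(h = 153, r = 388);
}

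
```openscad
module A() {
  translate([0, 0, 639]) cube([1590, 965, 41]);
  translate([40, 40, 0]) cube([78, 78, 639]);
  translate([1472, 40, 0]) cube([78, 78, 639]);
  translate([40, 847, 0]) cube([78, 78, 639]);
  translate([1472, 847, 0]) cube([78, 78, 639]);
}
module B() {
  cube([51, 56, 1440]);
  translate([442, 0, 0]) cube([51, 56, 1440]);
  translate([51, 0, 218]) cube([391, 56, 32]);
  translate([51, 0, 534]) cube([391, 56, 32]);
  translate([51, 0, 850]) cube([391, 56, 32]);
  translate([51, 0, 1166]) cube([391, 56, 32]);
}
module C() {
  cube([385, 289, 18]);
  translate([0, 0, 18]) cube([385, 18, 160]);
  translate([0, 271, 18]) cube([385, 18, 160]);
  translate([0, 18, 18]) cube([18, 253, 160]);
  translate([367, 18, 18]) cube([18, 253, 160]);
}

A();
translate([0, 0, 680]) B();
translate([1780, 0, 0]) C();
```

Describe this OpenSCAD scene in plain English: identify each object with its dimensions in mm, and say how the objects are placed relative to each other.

A is a table: top 1590 mm (x) × 965 mm (y), 41 mm thick, upper face at z = 680 mm, on four 78×78 mm square legs, each inset 40 mm from the nearest pair of top edges, running from z = 0 to the bottom of the top.

B is a wooden ladder with two side rails of 51×56 mm section and 1440 mm height, set 493 mm apart overall. Between them run 4 rectangular rungs (56 mm deep, 32 mm thick), front faces flush with the rails' −y face. The bottom of the first rung is 218 mm above the floor and each subsequent rung is 316 mm higher than the one below.

C is an open storage box with external size 385×289×178 mm and wall thickness 18 mm (the base is also 18 mm thick). The base covers the whole footprint; the four walls stand on the base, with the y-facing walls full-width and the x-facing walls fitting between their inner faces.

The ladder is on top of the table. The open box is on the floor beside the table on its +x side.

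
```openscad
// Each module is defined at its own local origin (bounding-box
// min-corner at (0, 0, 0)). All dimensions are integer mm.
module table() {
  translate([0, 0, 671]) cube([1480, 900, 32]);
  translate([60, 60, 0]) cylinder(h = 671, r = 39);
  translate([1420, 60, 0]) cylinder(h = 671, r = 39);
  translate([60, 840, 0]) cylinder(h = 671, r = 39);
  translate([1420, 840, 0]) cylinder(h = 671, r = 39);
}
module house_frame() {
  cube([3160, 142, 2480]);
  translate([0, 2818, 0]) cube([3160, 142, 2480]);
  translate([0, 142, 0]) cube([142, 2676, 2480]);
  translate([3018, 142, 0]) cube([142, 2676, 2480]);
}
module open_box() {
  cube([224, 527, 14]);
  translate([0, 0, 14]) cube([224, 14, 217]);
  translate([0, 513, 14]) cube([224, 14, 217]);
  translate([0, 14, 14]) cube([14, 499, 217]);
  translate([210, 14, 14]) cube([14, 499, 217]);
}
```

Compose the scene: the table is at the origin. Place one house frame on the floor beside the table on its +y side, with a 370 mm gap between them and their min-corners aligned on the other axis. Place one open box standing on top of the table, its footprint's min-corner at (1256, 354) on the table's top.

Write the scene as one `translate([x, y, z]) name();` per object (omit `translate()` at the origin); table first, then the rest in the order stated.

table();
translate([0, 1270, 0]) house_frame();
translate([1256, 354, 703]) open_box();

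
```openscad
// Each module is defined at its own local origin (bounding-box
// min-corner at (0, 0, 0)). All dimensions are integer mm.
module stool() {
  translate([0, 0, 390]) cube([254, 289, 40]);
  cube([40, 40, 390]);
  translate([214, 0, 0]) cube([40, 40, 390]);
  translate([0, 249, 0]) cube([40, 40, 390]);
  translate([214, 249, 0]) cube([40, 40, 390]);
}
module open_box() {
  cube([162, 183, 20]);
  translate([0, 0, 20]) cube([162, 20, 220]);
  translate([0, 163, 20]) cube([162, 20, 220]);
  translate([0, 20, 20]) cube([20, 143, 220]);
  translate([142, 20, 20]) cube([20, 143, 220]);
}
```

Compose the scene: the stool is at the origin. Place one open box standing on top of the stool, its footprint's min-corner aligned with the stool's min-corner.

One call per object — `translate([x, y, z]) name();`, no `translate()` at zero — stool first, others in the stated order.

stool();
translate([0, 0, 430]) open_box();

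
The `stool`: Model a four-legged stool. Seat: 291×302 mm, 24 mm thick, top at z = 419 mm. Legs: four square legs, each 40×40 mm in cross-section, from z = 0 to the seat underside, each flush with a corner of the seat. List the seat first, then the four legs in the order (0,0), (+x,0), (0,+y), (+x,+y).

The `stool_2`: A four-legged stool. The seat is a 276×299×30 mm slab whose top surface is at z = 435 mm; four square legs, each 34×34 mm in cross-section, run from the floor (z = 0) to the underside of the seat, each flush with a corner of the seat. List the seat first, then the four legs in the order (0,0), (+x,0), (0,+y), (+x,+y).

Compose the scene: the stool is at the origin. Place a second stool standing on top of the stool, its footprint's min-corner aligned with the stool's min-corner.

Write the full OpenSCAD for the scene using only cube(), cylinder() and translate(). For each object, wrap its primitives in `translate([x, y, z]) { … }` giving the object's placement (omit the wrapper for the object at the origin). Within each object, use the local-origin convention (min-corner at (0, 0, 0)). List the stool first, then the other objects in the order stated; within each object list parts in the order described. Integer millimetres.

translate([0, 0, 395]) cube([291, 302, 24]);
cube([40, 40, 395]);
translate([251, 0, 0]) cube([40, 40, 395]);
translate([0, 262, 0]) cube([40, 40, 395]);
translate([251, 262, 0]) cube([40, 40, 395]);
translate([0, 0, 419]) {
  translate([0, 0, 405]) cube([276, 299, 30]);
  cube([34, 34, 405]);
  translate([242, 0, 0]) cube([34, 34, 405]);
  translate([0, 265, 0]) cube([34, 34, 405]);
  translate([242, 265, 0]) cube([34, 34, 405]);
}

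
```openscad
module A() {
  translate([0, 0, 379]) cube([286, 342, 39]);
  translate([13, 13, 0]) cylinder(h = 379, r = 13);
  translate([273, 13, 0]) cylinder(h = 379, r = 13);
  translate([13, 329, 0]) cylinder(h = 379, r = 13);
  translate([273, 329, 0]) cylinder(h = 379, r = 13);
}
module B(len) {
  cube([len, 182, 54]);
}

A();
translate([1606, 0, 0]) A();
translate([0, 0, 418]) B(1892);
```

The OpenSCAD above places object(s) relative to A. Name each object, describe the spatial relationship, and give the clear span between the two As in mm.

A is a stool. B is a beam. A beam spans the tops of two stools. The clear span between the two stools is 1320 mm.

Second stool starts at x = 1606; first ends at x = 286; clear span = 1606 − 286 = 1320 mm.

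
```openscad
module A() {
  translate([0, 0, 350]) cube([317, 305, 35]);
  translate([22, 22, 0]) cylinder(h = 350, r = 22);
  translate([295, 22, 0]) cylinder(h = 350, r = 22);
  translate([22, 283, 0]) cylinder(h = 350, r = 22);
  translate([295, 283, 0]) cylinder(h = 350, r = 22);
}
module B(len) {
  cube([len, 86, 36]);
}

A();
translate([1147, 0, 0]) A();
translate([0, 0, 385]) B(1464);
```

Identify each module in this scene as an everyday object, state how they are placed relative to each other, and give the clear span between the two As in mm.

A is a stool. B is a beam. A beam spans the tops of two stools. The clear span between the two stools is 830 mm.

Second stool starts at x = 1147; first ends at x = 317; clear span = 1147 − 317 = 830 mm.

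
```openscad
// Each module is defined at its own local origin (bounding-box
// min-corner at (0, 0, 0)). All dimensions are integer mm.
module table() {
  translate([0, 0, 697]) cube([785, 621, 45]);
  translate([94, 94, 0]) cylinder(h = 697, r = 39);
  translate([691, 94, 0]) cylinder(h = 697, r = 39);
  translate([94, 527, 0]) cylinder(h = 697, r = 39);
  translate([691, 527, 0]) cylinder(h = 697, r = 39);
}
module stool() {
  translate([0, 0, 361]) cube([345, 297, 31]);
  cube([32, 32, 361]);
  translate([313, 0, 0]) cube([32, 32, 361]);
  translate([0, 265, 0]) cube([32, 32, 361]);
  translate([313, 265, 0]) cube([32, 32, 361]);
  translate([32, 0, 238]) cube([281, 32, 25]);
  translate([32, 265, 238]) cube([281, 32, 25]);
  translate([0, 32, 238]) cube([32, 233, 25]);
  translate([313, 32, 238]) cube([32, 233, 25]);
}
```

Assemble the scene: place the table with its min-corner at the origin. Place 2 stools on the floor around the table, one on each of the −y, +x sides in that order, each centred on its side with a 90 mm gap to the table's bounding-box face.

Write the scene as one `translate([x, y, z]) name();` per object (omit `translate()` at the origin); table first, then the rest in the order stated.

table();
translate([220, -387, 0]) stool();
translate([875, 162, 0]) stool();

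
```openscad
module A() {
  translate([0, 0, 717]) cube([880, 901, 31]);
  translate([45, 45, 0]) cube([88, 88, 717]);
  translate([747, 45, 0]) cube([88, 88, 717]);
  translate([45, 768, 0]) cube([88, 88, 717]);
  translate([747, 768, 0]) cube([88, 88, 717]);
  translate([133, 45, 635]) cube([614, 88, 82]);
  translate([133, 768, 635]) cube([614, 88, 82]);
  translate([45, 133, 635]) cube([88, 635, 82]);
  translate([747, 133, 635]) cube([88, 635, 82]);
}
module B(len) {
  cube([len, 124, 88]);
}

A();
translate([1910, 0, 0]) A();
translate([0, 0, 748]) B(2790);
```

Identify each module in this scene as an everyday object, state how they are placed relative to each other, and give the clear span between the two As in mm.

Second table starts at x = 1910; first ends at x = 880; clear span = 1910 − 880 = 1030 mm.

A is a table. B is a beam. A beam spans the tops of two tables. The clear span between the two tables is 1030 mm.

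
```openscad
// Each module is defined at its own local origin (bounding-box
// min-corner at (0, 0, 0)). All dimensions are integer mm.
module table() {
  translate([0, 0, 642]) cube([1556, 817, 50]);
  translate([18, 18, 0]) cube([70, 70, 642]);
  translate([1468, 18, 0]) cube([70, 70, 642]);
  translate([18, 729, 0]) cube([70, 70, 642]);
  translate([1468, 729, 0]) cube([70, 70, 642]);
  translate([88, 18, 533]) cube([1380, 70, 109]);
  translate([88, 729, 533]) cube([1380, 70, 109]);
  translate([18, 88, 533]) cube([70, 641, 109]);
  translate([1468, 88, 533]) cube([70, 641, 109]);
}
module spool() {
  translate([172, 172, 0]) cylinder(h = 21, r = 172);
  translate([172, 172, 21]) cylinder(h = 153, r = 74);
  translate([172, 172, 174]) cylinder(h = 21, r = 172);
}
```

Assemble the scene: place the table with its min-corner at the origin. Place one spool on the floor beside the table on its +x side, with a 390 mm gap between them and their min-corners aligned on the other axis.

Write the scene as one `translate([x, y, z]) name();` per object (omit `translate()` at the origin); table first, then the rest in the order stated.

table();
translate([1946, 0, 0]) spool();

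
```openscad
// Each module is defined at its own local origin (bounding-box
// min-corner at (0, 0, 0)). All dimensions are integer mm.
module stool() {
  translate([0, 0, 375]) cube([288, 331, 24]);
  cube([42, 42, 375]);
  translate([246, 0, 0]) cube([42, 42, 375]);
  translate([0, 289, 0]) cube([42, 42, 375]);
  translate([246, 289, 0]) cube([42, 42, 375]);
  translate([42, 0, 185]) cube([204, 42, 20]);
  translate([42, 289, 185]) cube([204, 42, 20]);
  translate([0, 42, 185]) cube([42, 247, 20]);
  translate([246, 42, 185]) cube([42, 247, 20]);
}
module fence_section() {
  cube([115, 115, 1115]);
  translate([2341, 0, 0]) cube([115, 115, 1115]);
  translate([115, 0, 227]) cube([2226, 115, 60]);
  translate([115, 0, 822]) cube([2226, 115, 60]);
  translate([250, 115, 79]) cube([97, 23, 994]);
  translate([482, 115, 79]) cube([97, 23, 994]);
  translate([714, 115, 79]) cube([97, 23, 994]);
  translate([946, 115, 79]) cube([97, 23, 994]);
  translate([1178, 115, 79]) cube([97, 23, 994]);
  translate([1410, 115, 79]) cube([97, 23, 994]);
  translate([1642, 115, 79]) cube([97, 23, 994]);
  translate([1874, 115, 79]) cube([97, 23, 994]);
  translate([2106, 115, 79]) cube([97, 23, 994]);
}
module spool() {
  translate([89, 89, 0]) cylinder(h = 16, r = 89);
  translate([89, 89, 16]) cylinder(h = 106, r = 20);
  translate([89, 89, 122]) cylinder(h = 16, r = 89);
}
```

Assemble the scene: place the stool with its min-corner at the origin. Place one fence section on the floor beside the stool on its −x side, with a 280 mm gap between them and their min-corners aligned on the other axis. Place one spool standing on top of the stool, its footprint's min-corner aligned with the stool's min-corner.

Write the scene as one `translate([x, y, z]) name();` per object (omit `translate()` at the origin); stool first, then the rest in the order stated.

stool();
translate([-2736, 0, 0]) fence_section();
translate([0, 0, 399]) spool();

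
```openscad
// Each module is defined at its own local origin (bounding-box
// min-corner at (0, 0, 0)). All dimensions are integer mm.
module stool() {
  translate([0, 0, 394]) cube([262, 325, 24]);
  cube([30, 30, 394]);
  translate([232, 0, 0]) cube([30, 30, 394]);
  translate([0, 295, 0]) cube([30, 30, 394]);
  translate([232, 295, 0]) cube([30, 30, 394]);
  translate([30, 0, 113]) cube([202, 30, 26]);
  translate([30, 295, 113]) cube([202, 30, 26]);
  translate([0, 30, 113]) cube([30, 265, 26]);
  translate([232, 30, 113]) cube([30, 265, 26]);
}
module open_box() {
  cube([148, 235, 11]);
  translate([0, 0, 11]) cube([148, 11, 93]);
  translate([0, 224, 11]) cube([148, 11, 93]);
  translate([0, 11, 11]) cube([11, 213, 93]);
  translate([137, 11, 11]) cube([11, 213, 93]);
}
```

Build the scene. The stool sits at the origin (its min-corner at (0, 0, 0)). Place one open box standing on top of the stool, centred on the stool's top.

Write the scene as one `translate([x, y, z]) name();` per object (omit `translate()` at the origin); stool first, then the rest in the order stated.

stool();
translate([57, 45, 418]) open_box();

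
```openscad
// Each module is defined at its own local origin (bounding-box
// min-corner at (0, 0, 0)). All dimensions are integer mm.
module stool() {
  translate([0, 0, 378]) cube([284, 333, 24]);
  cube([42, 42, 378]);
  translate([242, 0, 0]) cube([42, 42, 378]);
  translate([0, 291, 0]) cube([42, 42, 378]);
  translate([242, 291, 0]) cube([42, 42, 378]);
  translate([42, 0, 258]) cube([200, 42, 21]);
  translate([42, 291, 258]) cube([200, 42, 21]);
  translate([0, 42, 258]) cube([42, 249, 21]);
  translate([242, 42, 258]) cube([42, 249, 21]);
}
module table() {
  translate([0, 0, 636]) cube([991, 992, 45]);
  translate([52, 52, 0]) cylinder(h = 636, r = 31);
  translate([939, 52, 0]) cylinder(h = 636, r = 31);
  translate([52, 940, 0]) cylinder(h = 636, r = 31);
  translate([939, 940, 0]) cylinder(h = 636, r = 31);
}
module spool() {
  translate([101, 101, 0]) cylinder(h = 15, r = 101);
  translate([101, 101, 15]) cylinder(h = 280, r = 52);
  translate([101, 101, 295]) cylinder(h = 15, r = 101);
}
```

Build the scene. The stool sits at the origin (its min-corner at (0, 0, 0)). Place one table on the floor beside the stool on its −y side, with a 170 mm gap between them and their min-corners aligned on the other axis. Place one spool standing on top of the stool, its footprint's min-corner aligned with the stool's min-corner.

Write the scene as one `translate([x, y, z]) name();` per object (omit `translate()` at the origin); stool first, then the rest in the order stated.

stool();
translate([0, -1162, 0]) table();
translate([0, 0, 402]) spool();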